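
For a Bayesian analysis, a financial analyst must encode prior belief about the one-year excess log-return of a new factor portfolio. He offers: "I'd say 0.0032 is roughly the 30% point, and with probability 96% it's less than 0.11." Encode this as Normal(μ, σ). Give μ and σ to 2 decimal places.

The p-quantile of Normal(μ,σ) is μ + z_p·σ, with z_{0.3} = -0.5244 and z_{0.96} = 1.751.
Eliminate σ: μ = (z₂·x₁ − z₁·x₂)/(z₂ − z₁) = (1.751·0.0032 − (-0.5244)·0.11)/2.275 = 0.03.
Then σ = (x₂ − x₁)/(z₂ − z₁) = (0.11 − 0.0032)/2.275 = 0.05.

μ = 0.03, σ = 0.05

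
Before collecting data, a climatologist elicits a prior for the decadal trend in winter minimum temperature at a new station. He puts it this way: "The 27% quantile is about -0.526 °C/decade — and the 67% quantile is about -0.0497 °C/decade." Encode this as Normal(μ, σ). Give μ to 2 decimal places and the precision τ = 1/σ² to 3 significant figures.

μ = -0.25, τ = 4.89

The p-quantile of Normal(μ,σ) is μ + z_p·σ, with z_{0.27} = -0.6128 and z_{0.67} = 0.4399.
Eliminate σ: μ = (z₂·x₁ − z₁·x₂)/(z₂ − z₁) = (0.4399·-0.526 − (-0.6128)·-0.0497)/1.053 = -0.25.
Then σ = (x₂ − x₁)/(z₂ − z₁) = (-0.0497 − -0.526)/1.053 = 0.45.
Precision τ = 1/σ² = 1/0.4524² = 4.89.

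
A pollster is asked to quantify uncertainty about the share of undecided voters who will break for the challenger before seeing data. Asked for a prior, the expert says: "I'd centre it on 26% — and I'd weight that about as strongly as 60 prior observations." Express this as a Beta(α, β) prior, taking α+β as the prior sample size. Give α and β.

α = 15.6, β = 44.4

Under the effective-sample-size interpretation, Beta(α, β) has prior mean α/(α+β) and prior sample size α+β.
So α+β = 60 and α/(α+β) = 0.26, giving α = 0.26·60 = 15.6 and β = 60 − 15.6 = 44.4.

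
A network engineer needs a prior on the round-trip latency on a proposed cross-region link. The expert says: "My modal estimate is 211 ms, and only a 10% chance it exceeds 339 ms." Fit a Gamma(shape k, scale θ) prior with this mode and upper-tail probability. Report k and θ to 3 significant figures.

Gamma(k,θ) with k>1 has mode (k−1)θ, so θ = 211/(k−1).
Need P(X < 339) = 0.9 with θ tied to k this way. Start at k = 2, θ = 211: P(X<339) ≈ 0.477.
Too low — raise k to concentrate. Iterating converges to k ≈ 9.36.
Then θ = 211/(9.36−1) ≈ 25.2.

k ≈ 9.36, θ ≈ 25.2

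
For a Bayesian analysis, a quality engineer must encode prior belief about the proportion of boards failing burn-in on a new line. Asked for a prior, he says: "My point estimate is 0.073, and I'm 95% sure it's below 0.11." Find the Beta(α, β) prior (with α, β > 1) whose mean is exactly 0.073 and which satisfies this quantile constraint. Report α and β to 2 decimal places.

With mean 0.073 fixed, write α = 0.073s, β = 0.927s where s = α+β.
Need P(θ < 0.11) = 0.95 under Beta(0.073s, 0.927s). Normal approximation: (q−m)/√(m(1−m)/s) ≈ z_{0.95} = 1.64, so s ≈ 0.073·0.927·(1.64)²/(0.11−0.073)² = 133.7.
At s = 133.7: P(θ<0.11) ≈ 0.938. Adjusting to match 0.95 gives s ≈ 155.97.
So α = 0.073·155.97 ≈ 11.39, β = 0.927·155.97 ≈ 144.58.

α ≈ 11.39, β ≈ 144.58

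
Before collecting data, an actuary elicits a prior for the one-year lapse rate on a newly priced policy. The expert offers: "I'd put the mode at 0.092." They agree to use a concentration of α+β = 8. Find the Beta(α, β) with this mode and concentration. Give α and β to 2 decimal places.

α = 1.55, β = 6.45

For α,β > 1 the Beta mode is (α−1)/(α+β−2). With α+β = 8, the mode is (α−1)/6.
Set (α−1)/6 = 0.092 → α = 1 + 0.092·6 = 1.55.
β = 8 − α = 6.45.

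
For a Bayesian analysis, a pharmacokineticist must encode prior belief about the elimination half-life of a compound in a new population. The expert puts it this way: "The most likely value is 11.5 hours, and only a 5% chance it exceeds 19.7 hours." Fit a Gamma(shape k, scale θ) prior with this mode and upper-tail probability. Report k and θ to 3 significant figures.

Gamma(k,θ) with k>1 has mode (k−1)θ, so θ = 11.5/(k−1).
Need P(X < 19.7) = 0.95 with θ tied to k this way. Start at k = 2, θ = 11.5: P(X<19.7) ≈ 0.511.
Too low — raise k to concentrate. Iterating converges to k ≈ 10.6.
Then θ = 11.5/(10.6−1) ≈ 1.19.

k ≈ 10.6, θ ≈ 1.19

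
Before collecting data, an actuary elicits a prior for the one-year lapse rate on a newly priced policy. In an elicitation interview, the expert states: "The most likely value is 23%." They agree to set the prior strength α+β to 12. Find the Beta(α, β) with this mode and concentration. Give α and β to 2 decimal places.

α = 3.30, β = 8.70

For α,β > 1 the Beta mode is (α−1)/(α+β−2). With α+β = 12, the mode is (α−1)/10.
Set (α−1)/10 = 0.23 → α = 1 + 0.23·10 = 3.30.
β = 12 − α = 8.70.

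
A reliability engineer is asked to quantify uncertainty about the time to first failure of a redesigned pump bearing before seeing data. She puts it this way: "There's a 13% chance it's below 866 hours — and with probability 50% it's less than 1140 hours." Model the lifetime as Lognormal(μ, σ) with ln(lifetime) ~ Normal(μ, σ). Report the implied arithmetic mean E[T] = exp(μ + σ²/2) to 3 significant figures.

If T ~ Lognormal(μ,σ) then ln T ~ Normal(μ,σ), so the p-quantile of ln T is μ + z_p·σ.
ln(866) = 6.764 and ln(1140) = 7.039; z_{0.13} = -1.126, z_{0.5} = 0.
σ = (7.039 − 6.764)/(0 − (-1.126)) = 0.244.
μ = 6.764 − (-1.126)·0.244 = 7.039.
E[T] = exp(μ + σ²/2) = exp(7.039 + 0.0298) = 1170 hours.

E[T] ≈ 1170 hours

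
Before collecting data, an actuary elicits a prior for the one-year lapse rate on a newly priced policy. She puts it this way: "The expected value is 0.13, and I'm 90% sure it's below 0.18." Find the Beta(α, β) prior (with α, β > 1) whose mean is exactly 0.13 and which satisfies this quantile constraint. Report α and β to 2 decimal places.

α ≈ 10.26, β ≈ 68.69

With mean 0.13 fixed, write α = 0.13s, β = 0.87s where s = α+β.
Need P(θ < 0.18) = 0.9 under Beta(0.13s, 0.87s). Normal approximation: (q−m)/√(m(1−m)/s) ≈ z_{0.9} = 1.28, so s ≈ 0.13·0.87·(1.28)²/(0.18−0.13)² = 74.3.
At s = 74.3: P(θ<0.18) ≈ 0.894. Adjusting to match 0.9 gives s ≈ 78.96.
So α = 0.13·78.96 ≈ 10.26, β = 0.87·78.96 ≈ 68.69.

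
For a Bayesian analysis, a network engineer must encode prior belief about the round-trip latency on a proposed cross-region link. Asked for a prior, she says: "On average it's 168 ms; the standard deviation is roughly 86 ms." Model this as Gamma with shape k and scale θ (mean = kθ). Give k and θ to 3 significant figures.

For Gamma(k, scale θ): mean = kθ, variance = kθ², so CV = 1/√k.
CV = SD/mean = 86/168 = 0.5119, hence k = 1/CV² = 3.82.
Then θ = mean/k = 168/3.82 = 44.

k ≈ 3.82, θ ≈ 44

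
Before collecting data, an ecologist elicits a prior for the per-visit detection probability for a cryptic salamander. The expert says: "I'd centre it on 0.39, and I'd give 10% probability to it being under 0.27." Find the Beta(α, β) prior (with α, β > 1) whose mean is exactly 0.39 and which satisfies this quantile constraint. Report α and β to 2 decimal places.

With mean 0.39 fixed, write α = 0.39s, β = 0.61s where s = α+β.
Need P(θ < 0.27) = 0.1 under Beta(0.39s, 0.61s). Normal approximation: (q−m)/√(m(1−m)/s) ≈ z_{0.1} = -1.28, so s ≈ 0.39·0.61·(-1.28)²/(0.27−0.39)² = 27.1.
At s = 27.1: P(θ<0.27) ≈ 0.094. Adjusting to match 0.1 gives s ≈ 25.88.
So α = 0.39·25.88 ≈ 10.10, β = 0.61·25.88 ≈ 15.79.

α ≈ 10.10, β ≈ 15.79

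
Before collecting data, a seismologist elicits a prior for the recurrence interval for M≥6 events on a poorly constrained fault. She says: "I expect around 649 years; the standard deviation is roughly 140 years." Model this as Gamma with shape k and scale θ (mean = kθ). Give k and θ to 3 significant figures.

For Gamma(k, scale θ): mean = kθ, variance = kθ², so CV = 1/√k.
CV = SD/mean = 140/649 = 0.2157, hence k = 1/CV² = 21.5.
Then θ = mean/k = 649/21.5 = 30.2.

k ≈ 21.5, θ ≈ 30.2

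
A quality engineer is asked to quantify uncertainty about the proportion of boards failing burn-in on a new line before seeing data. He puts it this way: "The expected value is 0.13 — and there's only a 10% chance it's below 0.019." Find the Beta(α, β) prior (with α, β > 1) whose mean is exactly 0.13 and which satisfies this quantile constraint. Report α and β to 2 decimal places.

With mean 0.13 fixed, write α = 0.13s, β = 0.87s where s = α+β.
Need P(θ < 0.019) = 0.1 under Beta(0.13s, 0.87s). Normal approximation: (q−m)/√(m(1−m)/s) ≈ z_{0.1} = -1.28, so s ≈ 0.13·0.87·(-1.28)²/(0.019−0.13)² = 15.1.
At s = 15.1: P(θ<0.019) ≈ 0.031. Adjusting to match 0.1 gives s ≈ 8.66.
So α = 0.13·8.66 ≈ 1.13, β = 0.87·8.66 ≈ 7.53.

α ≈ 1.13, β ≈ 7.53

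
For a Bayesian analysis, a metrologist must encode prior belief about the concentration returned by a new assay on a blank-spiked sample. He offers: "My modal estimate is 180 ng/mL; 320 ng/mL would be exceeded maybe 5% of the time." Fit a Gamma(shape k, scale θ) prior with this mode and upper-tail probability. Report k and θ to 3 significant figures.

Gamma(k,θ) with k>1 has mode (k−1)θ, so θ = 180/(k−1).
Need P(X < 320) = 0.95 with θ tied to k this way. Start at k = 2, θ = 180: P(X<320) ≈ 0.531.
Too low — raise k to concentrate. Iterating converges to k ≈ 9.42.
Then θ = 180/(9.42−1) ≈ 21.4.

k ≈ 9.42, θ ≈ 21.4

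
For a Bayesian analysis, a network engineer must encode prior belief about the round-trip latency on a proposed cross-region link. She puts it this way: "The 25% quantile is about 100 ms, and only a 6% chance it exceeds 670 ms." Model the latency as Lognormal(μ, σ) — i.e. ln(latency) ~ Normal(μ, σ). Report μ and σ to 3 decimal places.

μ ≈ 5.181, σ ≈ 0.853

If T ~ Lognormal(μ,σ) then ln T ~ Normal(μ,σ), so the p-quantile of ln T is μ + z_p·σ.
ln(100) = 4.605 and ln(670) = 6.507; z_{0.25} = -0.6745, z_{0.94} = 1.555.
σ = (6.507 − 4.605)/(1.555 − (-0.6745)) = 0.853.
μ = 4.605 − (-0.6745)·0.853 = 5.181.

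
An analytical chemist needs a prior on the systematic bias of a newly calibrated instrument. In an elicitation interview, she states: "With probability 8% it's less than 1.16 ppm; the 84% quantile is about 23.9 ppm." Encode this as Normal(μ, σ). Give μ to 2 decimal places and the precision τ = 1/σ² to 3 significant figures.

The p-quantile of Normal(μ,σ) is μ + z_p·σ, with z_{0.08} = -1.405 and z_{0.84} = 0.9945.
Eliminate σ: μ = (z₂·x₁ − z₁·x₂)/(z₂ − z₁) = (0.9945·1.16 − (-1.405)·23.9)/2.4 = 14.48.
Then σ = (x₂ − x₁)/(z₂ − z₁) = (23.9 − 1.16)/2.4 = 9.48.
Precision τ = 1/σ² = 1/9.477² = 0.0111.

μ = 14.48, τ = 0.0111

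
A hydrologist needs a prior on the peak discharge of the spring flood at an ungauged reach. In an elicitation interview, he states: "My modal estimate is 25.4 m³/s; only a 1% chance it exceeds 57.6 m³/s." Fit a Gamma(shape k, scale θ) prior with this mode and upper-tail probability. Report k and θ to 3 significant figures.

Gamma(k,θ) with k>1 has mode (k−1)θ, so θ = 25.4/(k−1).
Need P(X < 57.6) = 0.99 with θ tied to k this way. Start at k = 2, θ = 25.4: P(X<57.6) ≈ 0.662.
Too low — raise k to concentrate. Iterating converges to k ≈ 8.15.
Then θ = 25.4/(8.15−1) ≈ 3.55.

k ≈ 8.15, θ ≈ 3.55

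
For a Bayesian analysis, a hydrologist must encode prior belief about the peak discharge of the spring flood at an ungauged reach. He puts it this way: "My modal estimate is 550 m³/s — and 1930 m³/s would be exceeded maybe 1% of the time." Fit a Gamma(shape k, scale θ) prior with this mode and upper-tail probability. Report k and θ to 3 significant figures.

Gamma(k,θ) with k>1 has mode (k−1)θ, so θ = 550/(k−1).
Need P(X < 1930) = 0.99 with θ tied to k this way. Start at k = 2, θ = 550: P(X<1930) ≈ 0.865.
Too low — raise k to concentrate. Iterating converges to k ≈ 3.75.
Then θ = 550/(3.75−1) ≈ 200.

k ≈ 3.75, θ ≈ 200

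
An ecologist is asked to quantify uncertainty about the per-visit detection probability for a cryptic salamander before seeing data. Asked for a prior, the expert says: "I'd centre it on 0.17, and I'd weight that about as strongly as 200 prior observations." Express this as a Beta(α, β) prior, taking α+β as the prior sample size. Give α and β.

α = 34, β = 166

Under the effective-sample-size interpretation, Beta(α, β) has prior mean α/(α+β) and prior sample size α+β.
So α+β = 200 and α/(α+β) = 0.17, giving α = 0.17·200 = 34 and β = 200 − 34 = 166.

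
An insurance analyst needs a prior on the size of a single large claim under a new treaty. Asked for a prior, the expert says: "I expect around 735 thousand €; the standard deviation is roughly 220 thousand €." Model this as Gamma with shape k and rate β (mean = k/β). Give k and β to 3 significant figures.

k ≈ 11.2, β ≈ 0.0152

For Gamma(k, rate β): mean = k/β, variance = k/β², so CV = 1/√k.
CV = SD/mean = 220/735 = 0.2993, hence k = 1/CV² = 11.2.
Then β = k/mean = 11.2/735 = 0.0152.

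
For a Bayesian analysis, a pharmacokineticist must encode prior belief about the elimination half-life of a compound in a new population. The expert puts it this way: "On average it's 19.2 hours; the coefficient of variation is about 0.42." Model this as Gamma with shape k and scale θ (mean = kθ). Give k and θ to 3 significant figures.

For Gamma(k, scale θ): mean = kθ, variance = kθ², so CV = 1/√k.
CV = 0.42, hence k = 1/CV² = 5.67.
Then θ = mean/k = 19.2/5.67 = 3.39.

k ≈ 5.67, θ ≈ 3.39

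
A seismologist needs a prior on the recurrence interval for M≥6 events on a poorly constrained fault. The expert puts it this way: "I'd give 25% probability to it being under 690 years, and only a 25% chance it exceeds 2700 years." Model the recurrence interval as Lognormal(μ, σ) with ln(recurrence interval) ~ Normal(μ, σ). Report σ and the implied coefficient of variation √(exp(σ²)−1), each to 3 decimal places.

σ ≈ 1.011, CV ≈ 1.335

If T ~ Lognormal(μ,σ) then ln T ~ Normal(μ,σ), so the p-quantile of ln T is μ + z_p·σ.
ln(690) = 6.537 and ln(2700) = 7.901; z_{0.25} = -0.6745, z_{0.75} = 0.6745.
σ = (7.901 − 6.537)/(0.6745 − (-0.6745)) = 1.011.
μ = 6.537 − (-0.6745)·1.011 = 7.219.
CV = √(exp(σ²)−1) = √(exp(1.0229)−1) = 1.335.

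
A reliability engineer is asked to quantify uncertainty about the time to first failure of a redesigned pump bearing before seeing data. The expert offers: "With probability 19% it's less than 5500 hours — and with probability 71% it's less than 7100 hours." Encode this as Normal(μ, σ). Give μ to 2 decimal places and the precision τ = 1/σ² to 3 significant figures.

For Normal(μ,σ), the p-quantile is μ + z_p·σ. Here z_{0.19} = -0.8779, z_{0.71} = 0.5534.
So 5500 = μ − 0.8779σ and 7100 = μ + 0.5534σ.
Subtracting: σ = (7100 − 5500)/(0.5534 − (-0.8779)) = 1117.88.
Then μ = 5500 − (-0.8779)·1117.88 = 6481.38.
Precision τ = 1/σ² = 1/1118² = 8e-07.

μ = 6481.38, τ = 8e-07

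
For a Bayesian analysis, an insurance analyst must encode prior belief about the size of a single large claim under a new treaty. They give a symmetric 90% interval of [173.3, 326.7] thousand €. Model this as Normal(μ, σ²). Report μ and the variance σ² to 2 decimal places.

μ = 250.00, σ² = 2174.38

A symmetric 90% interval runs μ ± z·σ with z = 1.645.
Half-width = 76.7, so σ = 76.7/1.645 = 46.630 and σ² = 2174.38.
μ is the interval midpoint, 250.00.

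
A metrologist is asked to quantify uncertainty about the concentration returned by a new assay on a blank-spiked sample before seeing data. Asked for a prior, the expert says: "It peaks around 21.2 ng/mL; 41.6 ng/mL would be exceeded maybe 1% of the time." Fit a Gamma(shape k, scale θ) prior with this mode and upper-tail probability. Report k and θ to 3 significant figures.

Gamma(k,θ) with k>1 has mode (k−1)θ, so θ = 21.2/(k−1).
Need P(X < 41.6) = 0.99 with θ tied to k this way. Start at k = 2, θ = 21.2: P(X<41.6) ≈ 0.584.
Too low — raise k to concentrate. Iterating converges to k ≈ 11.8.
Then θ = 21.2/(11.8−1) ≈ 1.95.

k ≈ 11.8, θ ≈ 1.95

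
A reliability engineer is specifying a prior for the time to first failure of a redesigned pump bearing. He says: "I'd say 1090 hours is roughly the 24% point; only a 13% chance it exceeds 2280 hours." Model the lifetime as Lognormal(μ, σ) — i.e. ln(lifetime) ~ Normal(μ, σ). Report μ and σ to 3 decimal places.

μ ≈ 7.278, σ ≈ 0.403

If T ~ Lognormal(μ,σ) then ln T ~ Normal(μ,σ), so the p-quantile of ln T is μ + z_p·σ.
ln(1090) = 6.994 and ln(2280) = 7.732; z_{0.24} = -0.7063, z_{0.87} = 1.126.
σ = (7.732 − 6.994)/(1.126 − (-0.7063)) = 0.403.
μ = 6.994 − (-0.7063)·0.403 = 7.278.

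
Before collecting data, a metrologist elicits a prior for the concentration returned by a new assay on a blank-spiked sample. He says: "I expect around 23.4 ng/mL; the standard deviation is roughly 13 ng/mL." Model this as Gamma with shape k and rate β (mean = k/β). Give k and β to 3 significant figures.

k ≈ 3.24, β ≈ 0.138

For Gamma(k, rate β): mean = k/β, variance = k/β², so CV = 1/√k.
CV = SD/mean = 13/23.4 = 0.5556, hence k = 1/CV² = 3.24.
Then β = k/mean = 3.24/23.4 = 0.138.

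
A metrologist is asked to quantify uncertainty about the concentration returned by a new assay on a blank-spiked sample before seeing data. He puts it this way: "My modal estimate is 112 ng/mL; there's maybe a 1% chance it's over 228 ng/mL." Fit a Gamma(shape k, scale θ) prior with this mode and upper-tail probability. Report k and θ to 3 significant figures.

Gamma(k,θ) with k>1 has mode (k−1)θ, so θ = 112/(k−1).
Need P(X < 228) = 0.99 with θ tied to k this way. Start at k = 2, θ = 112: P(X<228) ≈ 0.604.
Too low — raise k to concentrate. Iterating converges to k ≈ 10.7.
Then θ = 112/(10.7−1) ≈ 11.6.

k ≈ 10.7, θ ≈ 11.6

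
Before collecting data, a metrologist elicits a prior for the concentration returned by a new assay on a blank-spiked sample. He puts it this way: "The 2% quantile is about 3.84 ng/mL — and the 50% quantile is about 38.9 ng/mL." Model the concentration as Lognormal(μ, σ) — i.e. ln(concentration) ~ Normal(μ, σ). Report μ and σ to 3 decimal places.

If T ~ Lognormal(μ,σ) then ln T ~ Normal(μ,σ), so the p-quantile of ln T is μ + z_p·σ.
ln(3.84) = 1.345 and ln(38.9) = 3.661; z_{0.02} = -2.054, z_{0.5} = 0.
σ = (3.661 − 1.345)/(0 − (-2.054)) = 1.127.
μ = 1.345 − (-2.054)·1.127 = 3.661.

μ ≈ 3.661, σ ≈ 1.127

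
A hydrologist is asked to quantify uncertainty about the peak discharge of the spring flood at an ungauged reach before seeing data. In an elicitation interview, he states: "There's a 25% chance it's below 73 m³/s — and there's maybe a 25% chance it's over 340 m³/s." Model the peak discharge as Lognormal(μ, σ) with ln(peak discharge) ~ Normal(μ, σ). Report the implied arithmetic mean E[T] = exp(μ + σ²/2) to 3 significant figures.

E[T] ≈ 302 m³/s

If T ~ Lognormal(μ,σ) then ln T ~ Normal(μ,σ), so the p-quantile of ln T is μ + z_p·σ.
ln(73) = 4.29 and ln(340) = 5.829; z_{0.25} = -0.6745, z_{0.75} = 0.6745.
σ = (5.829 − 4.29)/(0.6745 − (-0.6745)) = 1.140.
μ = 4.29 − (-0.6745)·1.140 = 5.060.
E[T] = exp(μ + σ²/2) = exp(5.060 + 0.6503) = 302 m³/s.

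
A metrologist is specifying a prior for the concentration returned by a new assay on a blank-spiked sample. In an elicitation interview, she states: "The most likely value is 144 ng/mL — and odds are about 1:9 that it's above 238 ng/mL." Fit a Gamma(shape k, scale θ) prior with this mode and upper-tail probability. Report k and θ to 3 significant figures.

Gamma(k,θ) with k>1 has mode (k−1)θ, so θ = 144/(k−1).
Need P(X < 238) = 0.9 with θ tied to k this way. Start at k = 2, θ = 144: P(X<238) ≈ 0.492.
Too low — raise k to concentrate. Iterating converges to k ≈ 8.47.
Then θ = 144/(8.47−1) ≈ 19.3.

k ≈ 8.47, θ ≈ 19.3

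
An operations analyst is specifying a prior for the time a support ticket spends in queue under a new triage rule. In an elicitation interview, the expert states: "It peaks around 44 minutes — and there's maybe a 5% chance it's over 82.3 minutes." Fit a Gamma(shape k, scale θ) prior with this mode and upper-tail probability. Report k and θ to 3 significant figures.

k ≈ 8.1, θ ≈ 6.2

Gamma(k,θ) with k>1 has mode (k−1)θ, so θ = 44/(k−1).
Need P(X < 82.3) = 0.95 with θ tied to k this way. Start at k = 2, θ = 44: P(X<82.3) ≈ 0.558.
Too low — raise k to concentrate. Iterating converges to k ≈ 8.1.
Then θ = 44/(8.1−1) ≈ 6.2.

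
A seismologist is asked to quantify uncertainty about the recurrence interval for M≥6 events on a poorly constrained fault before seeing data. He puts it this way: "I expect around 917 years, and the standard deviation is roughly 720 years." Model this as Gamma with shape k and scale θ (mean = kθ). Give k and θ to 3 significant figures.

k ≈ 1.62, θ ≈ 565

For Gamma(k, scale θ): mean = kθ, variance = kθ², so CV = 1/√k.
CV = SD/mean = 720/917 = 0.7852, hence k = 1/CV² = 1.62.
Then θ = mean/k = 917/1.62 = 565.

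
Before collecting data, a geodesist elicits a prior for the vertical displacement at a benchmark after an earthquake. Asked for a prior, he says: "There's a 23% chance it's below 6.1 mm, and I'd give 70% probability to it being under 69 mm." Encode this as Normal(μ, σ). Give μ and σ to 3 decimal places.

μ = 42.889, σ = 49.792

For Normal(μ,σ), the p-quantile is μ + z_p·σ. Here z_{0.23} = -0.7388, z_{0.7} = 0.5244.
So 6.1 = μ − 0.7388σ and 69 = μ + 0.5244σ.
Subtracting: σ = (69 − 6.1)/(0.5244 − (-0.7388)) = 49.792.
Then μ = 6.1 − (-0.7388)·49.792 = 42.889.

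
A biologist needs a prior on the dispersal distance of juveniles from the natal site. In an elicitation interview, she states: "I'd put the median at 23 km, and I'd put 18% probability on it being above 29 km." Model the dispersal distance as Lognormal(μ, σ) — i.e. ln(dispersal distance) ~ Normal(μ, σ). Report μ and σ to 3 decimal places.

μ ≈ 3.135, σ ≈ 0.253

If T ~ Lognormal(μ,σ) then ln T ~ Normal(μ,σ), so the p-quantile of ln T is μ + z_p·σ.
ln(23) = 3.135 and ln(29) = 3.367; z_{0.5} = 0, z_{0.82} = 0.9154.
σ = (3.367 − 3.135)/(0.9154 − (0)) = 0.253.
μ = 3.135 − (0)·0.253 = 3.135.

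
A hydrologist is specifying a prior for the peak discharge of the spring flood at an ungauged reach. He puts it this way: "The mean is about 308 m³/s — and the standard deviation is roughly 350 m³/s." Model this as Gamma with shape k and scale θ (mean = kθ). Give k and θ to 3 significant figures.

For Gamma(k, scale θ): mean = kθ, variance = kθ², so CV = 1/√k.
CV = SD/mean = 350/308 = 1.136, hence k = 1/CV² = 0.774.
Then θ = mean/k = 308/0.774 = 398.

k ≈ 0.774, θ ≈ 398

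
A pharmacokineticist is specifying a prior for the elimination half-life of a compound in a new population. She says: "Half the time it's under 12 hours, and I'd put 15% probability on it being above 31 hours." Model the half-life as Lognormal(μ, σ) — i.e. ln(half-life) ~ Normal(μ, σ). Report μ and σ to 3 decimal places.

If T ~ Lognormal(μ,σ) then ln T ~ Normal(μ,σ), so the p-quantile of ln T is μ + z_p·σ.
ln(12) = 2.485 and ln(31) = 3.434; z_{0.5} = 0, z_{0.85} = 1.036.
σ = (3.434 − 2.485)/(1.036 − (0)) = 0.916.
μ = 2.485 − (0)·0.916 = 2.485.

μ ≈ 2.485, σ ≈ 0.916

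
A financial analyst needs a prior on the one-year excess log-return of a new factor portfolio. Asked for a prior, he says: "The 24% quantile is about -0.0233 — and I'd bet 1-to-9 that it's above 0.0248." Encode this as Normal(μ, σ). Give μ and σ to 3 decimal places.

μ = -0.006, σ = 0.024

The p-quantile of Normal(μ,σ) is μ + z_p·σ, with z_{0.24} = -0.7063 and z_{0.9} = 1.282.
Eliminate σ: μ = (z₂·x₁ − z₁·x₂)/(z₂ − z₁) = (1.282·-0.0233 − (-0.7063)·0.0248)/1.988 = -0.006.
Then σ = (x₂ − x₁)/(z₂ − z₁) = (0.0248 − -0.0233)/1.988 = 0.024.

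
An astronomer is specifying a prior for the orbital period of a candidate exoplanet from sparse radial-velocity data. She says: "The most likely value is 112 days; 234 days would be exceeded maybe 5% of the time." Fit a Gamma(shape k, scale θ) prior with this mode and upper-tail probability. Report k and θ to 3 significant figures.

Gamma(k,θ) with k>1 has mode (k−1)θ, so θ = 112/(k−1).
Need P(X < 234) = 0.95 with θ tied to k this way. Start at k = 2, θ = 112: P(X<234) ≈ 0.618.
Too low — raise k to concentrate. Iterating converges to k ≈ 6.09.
Then θ = 112/(6.09−1) ≈ 22.

k ≈ 6.09, θ ≈ 22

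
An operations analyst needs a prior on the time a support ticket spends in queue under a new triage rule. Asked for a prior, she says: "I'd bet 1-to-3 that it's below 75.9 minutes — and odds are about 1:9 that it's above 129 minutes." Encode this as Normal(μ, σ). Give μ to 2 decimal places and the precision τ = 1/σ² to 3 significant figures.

The p-quantile of Normal(μ,σ) is μ + z_p·σ, with z_{0.25} = -0.6745 and z_{0.9} = 1.282.
Eliminate σ: μ = (z₂·x₁ − z₁·x₂)/(z₂ − z₁) = (1.282·75.9 − (-0.6745)·129)/1.956 = 94.21.
Then σ = (x₂ − x₁)/(z₂ − z₁) = (129 − 75.9)/1.956 = 27.15.
Precision τ = 1/σ² = 1/27.15² = 0.00136.

μ = 94.21, τ = 0.00136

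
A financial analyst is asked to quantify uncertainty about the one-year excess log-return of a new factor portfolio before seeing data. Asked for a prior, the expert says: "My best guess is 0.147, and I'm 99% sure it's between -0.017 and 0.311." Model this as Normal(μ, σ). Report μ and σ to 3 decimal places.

A symmetric 99% interval runs μ ± z·σ with z = 2.576.
Half-width = 0.164, so σ = 0.164/2.576 = 0.064.
μ is the stated best guess, 0.147.

μ = 0.147, σ = 0.064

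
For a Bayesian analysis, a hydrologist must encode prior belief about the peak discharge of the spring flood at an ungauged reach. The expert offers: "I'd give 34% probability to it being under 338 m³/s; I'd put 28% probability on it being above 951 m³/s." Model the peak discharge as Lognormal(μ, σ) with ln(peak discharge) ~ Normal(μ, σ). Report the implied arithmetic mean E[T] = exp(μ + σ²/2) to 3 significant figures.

If T ~ Lognormal(μ,σ) then ln T ~ Normal(μ,σ), so the p-quantile of ln T is μ + z_p·σ.
ln(338) = 5.823 and ln(951) = 6.858; z_{0.34} = -0.4125, z_{0.72} = 0.5828.
σ = (6.858 − 5.823)/(0.5828 − (-0.4125)) = 1.039.
μ = 5.823 − (-0.4125)·1.039 = 6.252.
E[T] = exp(μ + σ²/2) = exp(6.252 + 0.5401) = 891 m³/s.

E[T] ≈ 891 m³/s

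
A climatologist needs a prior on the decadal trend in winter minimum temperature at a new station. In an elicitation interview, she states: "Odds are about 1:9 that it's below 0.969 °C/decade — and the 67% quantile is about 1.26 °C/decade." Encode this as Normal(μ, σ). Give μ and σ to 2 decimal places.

μ = 1.19, σ = 0.17

For Normal(μ,σ), the p-quantile is μ + z_p·σ. Here z_{0.1} = -1.282, z_{0.67} = 0.4399.
So 0.969 = μ − 1.282σ and 1.26 = μ + 0.4399σ.
Subtracting: σ = (1.26 − 0.969)/(0.4399 − (-1.282)) = 0.17.
Then μ = 0.969 − (-1.282)·0.17 = 1.19.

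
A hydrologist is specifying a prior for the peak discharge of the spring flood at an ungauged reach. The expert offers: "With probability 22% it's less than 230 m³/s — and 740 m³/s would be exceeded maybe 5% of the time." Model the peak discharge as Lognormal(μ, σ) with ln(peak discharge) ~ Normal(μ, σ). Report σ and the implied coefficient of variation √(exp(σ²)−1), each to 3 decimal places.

σ ≈ 0.483, CV ≈ 0.513

If T ~ Lognormal(μ,σ) then ln T ~ Normal(μ,σ), so the p-quantile of ln T is μ + z_p·σ.
ln(230) = 5.438 and ln(740) = 6.607; z_{0.22} = -0.7722, z_{0.95} = 1.645.
σ = (6.607 − 5.438)/(1.645 − (-0.7722)) = 0.483.
μ = 5.438 − (-0.7722)·0.483 = 5.811.
CV = √(exp(σ²)−1) = √(exp(0.2337)−1) = 0.513.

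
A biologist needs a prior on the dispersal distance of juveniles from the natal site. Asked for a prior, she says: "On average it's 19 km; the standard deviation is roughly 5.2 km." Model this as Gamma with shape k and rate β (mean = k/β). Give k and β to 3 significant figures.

k ≈ 13.4, β ≈ 0.703

For Gamma(k, rate β): mean = k/β, variance = k/β², so CV = 1/√k.
CV = SD/mean = 5.2/19 = 0.2737, hence k = 1/CV² = 13.4.
Then β = k/mean = 13.4/19 = 0.703.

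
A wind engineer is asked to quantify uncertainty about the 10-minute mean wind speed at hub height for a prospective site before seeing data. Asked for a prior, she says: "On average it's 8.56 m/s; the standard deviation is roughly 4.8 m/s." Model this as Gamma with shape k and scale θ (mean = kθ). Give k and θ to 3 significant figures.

For Gamma(k, scale θ): mean = kθ, variance = kθ², so CV = 1/√k.
CV = SD/mean = 4.8/8.56 = 0.5607, hence k = 1/CV² = 3.18.
Then θ = mean/k = 8.56/3.18 = 2.69.

k ≈ 3.18, θ ≈ 2.69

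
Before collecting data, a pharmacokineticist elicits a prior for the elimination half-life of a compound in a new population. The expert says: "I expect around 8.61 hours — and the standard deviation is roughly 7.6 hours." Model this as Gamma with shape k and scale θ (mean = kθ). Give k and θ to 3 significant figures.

k ≈ 1.28, θ ≈ 6.71

For Gamma(k, scale θ): mean = kθ, variance = kθ², so CV = 1/√k.
CV = SD/mean = 7.6/8.61 = 0.8827, hence k = 1/CV² = 1.28.
Then θ = mean/k = 8.61/1.28 = 6.71.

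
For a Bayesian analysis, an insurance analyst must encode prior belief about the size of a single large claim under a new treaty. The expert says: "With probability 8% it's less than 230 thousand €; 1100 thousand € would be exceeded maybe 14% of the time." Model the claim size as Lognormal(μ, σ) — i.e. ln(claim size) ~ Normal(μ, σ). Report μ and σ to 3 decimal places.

If T ~ Lognormal(μ,σ) then ln T ~ Normal(μ,σ), so the p-quantile of ln T is μ + z_p·σ.
ln(230) = 5.438 and ln(1100) = 7.003; z_{0.08} = -1.405, z_{0.86} = 1.08.
σ = (7.003 − 5.438)/(1.08 − (-1.405)) = 0.630.
μ = 5.438 − (-1.405)·0.630 = 6.323.

μ ≈ 6.323, σ ≈ 0.630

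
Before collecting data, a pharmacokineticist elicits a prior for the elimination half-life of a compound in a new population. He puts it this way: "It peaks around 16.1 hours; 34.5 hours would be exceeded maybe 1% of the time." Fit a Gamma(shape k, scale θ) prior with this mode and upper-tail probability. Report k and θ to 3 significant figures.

Gamma(k,θ) with k>1 has mode (k−1)θ, so θ = 16.1/(k−1).
Need P(X < 34.5) = 0.99 with θ tied to k this way. Start at k = 2, θ = 16.1: P(X<34.5) ≈ 0.631.
Too low — raise k to concentrate. Iterating converges to k ≈ 9.34.
Then θ = 16.1/(9.34−1) ≈ 1.93.

k ≈ 9.34, θ ≈ 1.93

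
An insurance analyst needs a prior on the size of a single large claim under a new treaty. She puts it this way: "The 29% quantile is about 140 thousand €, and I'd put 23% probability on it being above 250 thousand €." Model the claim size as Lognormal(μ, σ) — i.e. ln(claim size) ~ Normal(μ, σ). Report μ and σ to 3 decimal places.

If T ~ Lognormal(μ,σ) then ln T ~ Normal(μ,σ), so the p-quantile of ln T is μ + z_p·σ.
ln(140) = 4.942 and ln(250) = 5.521; z_{0.29} = -0.5534, z_{0.77} = 0.7388.
σ = (5.521 − 4.942)/(0.7388 − (-0.5534)) = 0.449.
μ = 4.942 − (-0.5534)·0.449 = 5.190.

μ ≈ 5.190, σ ≈ 0.449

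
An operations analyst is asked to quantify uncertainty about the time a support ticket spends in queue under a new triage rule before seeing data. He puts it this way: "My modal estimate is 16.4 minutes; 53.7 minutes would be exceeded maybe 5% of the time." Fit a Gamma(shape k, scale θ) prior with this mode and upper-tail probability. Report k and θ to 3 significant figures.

k ≈ 2.86, θ ≈ 8.83

Gamma(k,θ) with k>1 has mode (k−1)θ, so θ = 16.4/(k−1).
Need P(X < 53.7) = 0.95 with θ tied to k this way. Start at k = 2, θ = 16.4: P(X<53.7) ≈ 0.838.
Too low — raise k to concentrate. Iterating converges to k ≈ 2.86.
Then θ = 16.4/(2.86−1) ≈ 8.83.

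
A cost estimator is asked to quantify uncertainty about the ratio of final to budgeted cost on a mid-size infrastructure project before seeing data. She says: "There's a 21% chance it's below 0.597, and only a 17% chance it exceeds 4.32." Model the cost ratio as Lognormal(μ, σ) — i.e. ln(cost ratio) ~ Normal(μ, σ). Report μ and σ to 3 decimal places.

If T ~ Lognormal(μ,σ) then ln T ~ Normal(μ,σ), so the p-quantile of ln T is μ + z_p·σ.
ln(0.597) = -0.5158 and ln(4.32) = 1.463; z_{0.21} = -0.8064, z_{0.83} = 0.9542.
σ = (1.463 − -0.5158)/(0.9542 − (-0.8064)) = 1.124.
μ = -0.5158 − (-0.8064)·1.124 = 0.391.

μ ≈ 0.391, σ ≈ 1.124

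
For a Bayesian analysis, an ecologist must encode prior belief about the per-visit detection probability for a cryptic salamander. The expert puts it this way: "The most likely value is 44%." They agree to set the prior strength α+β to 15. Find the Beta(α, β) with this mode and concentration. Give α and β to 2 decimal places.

For α,β > 1 the Beta mode is (α−1)/(α+β−2). With α+β = 15, the mode is (α−1)/13.
Set (α−1)/13 = 0.44 → α = 1 + 0.44·13 = 6.72.
β = 15 − α = 8.28.

α = 6.72, β = 8.28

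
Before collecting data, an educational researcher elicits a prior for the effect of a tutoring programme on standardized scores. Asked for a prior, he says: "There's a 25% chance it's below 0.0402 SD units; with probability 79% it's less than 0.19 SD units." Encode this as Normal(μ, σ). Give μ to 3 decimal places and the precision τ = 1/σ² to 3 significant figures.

μ = 0.108, τ = 97.7

For Normal(μ,σ), the p-quantile is μ + z_p·σ. Here z_{0.25} = -0.6745, z_{0.79} = 0.8064.
So 0.0402 = μ − 0.6745σ and 0.19 = μ + 0.8064σ.
Subtracting: σ = (0.19 − 0.0402)/(0.8064 − (-0.6745)) = 0.101.
Then μ = 0.0402 − (-0.6745)·0.101 = 0.108.
Precision τ = 1/σ² = 1/0.1012² = 97.7.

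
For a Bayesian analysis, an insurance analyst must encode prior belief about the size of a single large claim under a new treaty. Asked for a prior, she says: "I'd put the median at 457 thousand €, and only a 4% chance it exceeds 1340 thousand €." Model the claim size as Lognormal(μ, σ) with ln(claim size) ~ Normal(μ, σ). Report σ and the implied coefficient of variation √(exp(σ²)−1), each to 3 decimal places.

If T ~ Lognormal(μ,σ) then ln T ~ Normal(μ,σ), so the p-quantile of ln T is μ + z_p·σ.
ln(457) = 6.125 and ln(1340) = 7.2; z_{0.5} = 0, z_{0.96} = 1.751.
σ = (7.2 − 6.125)/(1.751 − (0)) = 0.614.
μ = 6.125 − (0)·0.614 = 6.125.
CV = √(exp(σ²)−1) = √(exp(0.3776)−1) = 0.677.

σ ≈ 0.614, CV ≈ 0.677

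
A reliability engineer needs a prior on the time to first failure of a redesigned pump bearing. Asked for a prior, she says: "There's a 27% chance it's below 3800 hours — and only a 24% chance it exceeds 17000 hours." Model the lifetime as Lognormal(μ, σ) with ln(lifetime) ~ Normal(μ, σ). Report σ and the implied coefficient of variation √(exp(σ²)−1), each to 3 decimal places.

σ ≈ 1.136, CV ≈ 1.623

If T ~ Lognormal(μ,σ) then ln T ~ Normal(μ,σ), so the p-quantile of ln T is μ + z_p·σ.
ln(3800) = 8.243 and ln(17000) = 9.741; z_{0.27} = -0.6128, z_{0.76} = 0.7063.
σ = (9.741 − 8.243)/(0.7063 − (-0.6128)) = 1.136.
μ = 8.243 − (-0.6128)·1.136 = 8.939.
CV = √(exp(σ²)−1) = √(exp(1.2900)−1) = 1.623.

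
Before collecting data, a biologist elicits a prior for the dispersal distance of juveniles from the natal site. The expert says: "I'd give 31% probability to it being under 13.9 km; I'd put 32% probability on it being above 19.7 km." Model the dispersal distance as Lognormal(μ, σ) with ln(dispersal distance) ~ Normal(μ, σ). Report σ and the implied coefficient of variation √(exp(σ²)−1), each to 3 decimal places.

σ ≈ 0.362, CV ≈ 0.374

If T ~ Lognormal(μ,σ) then ln T ~ Normal(μ,σ), so the p-quantile of ln T is μ + z_p·σ.
ln(13.9) = 2.632 and ln(19.7) = 2.981; z_{0.31} = -0.4959, z_{0.68} = 0.4677.
σ = (2.981 − 2.632)/(0.4677 − (-0.4959)) = 0.362.
μ = 2.632 − (-0.4959)·0.362 = 2.811.
CV = √(exp(σ²)−1) = √(exp(0.1310)−1) = 0.374.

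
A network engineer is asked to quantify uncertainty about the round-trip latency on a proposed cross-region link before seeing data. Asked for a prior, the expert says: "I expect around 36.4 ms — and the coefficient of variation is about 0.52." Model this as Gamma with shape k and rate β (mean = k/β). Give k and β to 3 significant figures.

k ≈ 3.7, β ≈ 0.102

For Gamma(k, rate β): mean = k/β, variance = k/β², so CV = 1/√k.
CV = 0.52, hence k = 1/CV² = 3.7.
Then β = k/mean = 3.7/36.4 = 0.102.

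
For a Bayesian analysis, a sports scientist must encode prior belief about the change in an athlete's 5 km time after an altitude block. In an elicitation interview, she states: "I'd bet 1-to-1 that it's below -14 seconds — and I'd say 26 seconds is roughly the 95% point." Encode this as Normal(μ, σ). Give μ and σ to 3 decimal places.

For Normal(μ,σ), the p-quantile is μ + z_p·σ. Here z_{0.5} = 0, z_{0.95} = 1.645.
So -14 = μ + 0σ and 26 = μ + 1.645σ.
Subtracting: σ = (26 − -14)/(1.645 − (0)) = 24.318.
Then μ = -14 − (0)·24.318 = -14.000.

μ = -14.000, σ = 24.318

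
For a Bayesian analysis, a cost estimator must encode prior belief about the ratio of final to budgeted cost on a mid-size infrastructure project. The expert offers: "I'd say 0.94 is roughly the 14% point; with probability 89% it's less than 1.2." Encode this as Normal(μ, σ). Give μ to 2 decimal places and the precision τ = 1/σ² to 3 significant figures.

μ = 1.06, τ = 78.7

The p-quantile of Normal(μ,σ) is μ + z_p·σ, with z_{0.14} = -1.08 and z_{0.89} = 1.227.
Eliminate σ: μ = (z₂·x₁ − z₁·x₂)/(z₂ − z₁) = (1.227·0.94 − (-1.08)·1.2)/2.307 = 1.06.
Then σ = (x₂ − x₁)/(z₂ − z₁) = (1.2 − 0.94)/2.307 = 0.11.
Precision τ = 1/σ² = 1/0.1127² = 78.7.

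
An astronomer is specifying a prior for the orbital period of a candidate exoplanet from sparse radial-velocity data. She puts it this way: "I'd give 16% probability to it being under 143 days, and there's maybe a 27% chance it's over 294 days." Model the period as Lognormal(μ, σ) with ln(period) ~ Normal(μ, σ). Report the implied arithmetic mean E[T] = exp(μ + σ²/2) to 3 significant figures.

If T ~ Lognormal(μ,σ) then ln T ~ Normal(μ,σ), so the p-quantile of ln T is μ + z_p·σ.
ln(143) = 4.963 and ln(294) = 5.684; z_{0.16} = -0.9945, z_{0.73} = 0.6128.
σ = (5.684 − 4.963)/(0.6128 − (-0.9945)) = 0.448.
μ = 4.963 − (-0.9945)·0.448 = 5.409.
E[T] = exp(μ + σ²/2) = exp(5.409 + 0.1005) = 247 days.

E[T] ≈ 247 days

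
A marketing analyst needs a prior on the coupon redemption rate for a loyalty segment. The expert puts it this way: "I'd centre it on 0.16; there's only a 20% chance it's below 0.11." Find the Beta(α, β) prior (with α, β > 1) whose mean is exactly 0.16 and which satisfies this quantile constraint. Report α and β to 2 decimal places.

With mean 0.16 fixed, write α = 0.16s, β = 0.84s where s = α+β.
Need P(θ < 0.11) = 0.2 under Beta(0.16s, 0.84s). Normal approximation: (q−m)/√(m(1−m)/s) ≈ z_{0.2} = -0.842, so s ≈ 0.16·0.84·(-0.842)²/(0.11−0.16)² = 38.1.
At s = 38.1: P(θ<0.11) ≈ 0.205. Adjusting to match 0.2 gives s ≈ 39.52.
So α = 0.16·39.52 ≈ 6.32, β = 0.84·39.52 ≈ 33.20.

α ≈ 6.32, β ≈ 33.20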